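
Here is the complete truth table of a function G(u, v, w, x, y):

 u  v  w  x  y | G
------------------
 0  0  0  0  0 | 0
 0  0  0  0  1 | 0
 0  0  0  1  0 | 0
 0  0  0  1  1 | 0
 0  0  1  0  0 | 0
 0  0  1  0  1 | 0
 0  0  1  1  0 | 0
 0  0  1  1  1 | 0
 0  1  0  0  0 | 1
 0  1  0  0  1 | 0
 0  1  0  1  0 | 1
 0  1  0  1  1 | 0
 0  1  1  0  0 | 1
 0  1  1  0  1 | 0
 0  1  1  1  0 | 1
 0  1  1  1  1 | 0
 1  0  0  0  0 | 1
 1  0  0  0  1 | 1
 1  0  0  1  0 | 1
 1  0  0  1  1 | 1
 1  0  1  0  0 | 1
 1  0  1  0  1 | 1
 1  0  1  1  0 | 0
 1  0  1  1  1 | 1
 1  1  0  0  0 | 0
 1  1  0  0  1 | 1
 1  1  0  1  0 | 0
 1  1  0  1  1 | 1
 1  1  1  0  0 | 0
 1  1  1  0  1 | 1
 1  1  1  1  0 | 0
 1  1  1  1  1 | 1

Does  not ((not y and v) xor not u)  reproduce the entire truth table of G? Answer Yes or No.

No

Evaluate not ((not y and v) xor not u) on each row and compare to G:
  u=0, v=0, w=0, x=0, y=0: formula gives 0, G = 0 ✓
  u=0, v=0, w=0, x=0, y=1: formula gives 0, G = 0 ✓
  u=0, v=0, w=0, x=1, y=0: formula gives 0, G = 0 ✓
  u=0, v=0, w=0, x=1, y=1: formula gives 0, G = 0 ✓
  …
  u=1, v=0, w=1, x=1, y=0: formula gives 1, but G = 0 ✗
Since they disagree at (1,0,1,1,0), the expression is not a correct formula for G.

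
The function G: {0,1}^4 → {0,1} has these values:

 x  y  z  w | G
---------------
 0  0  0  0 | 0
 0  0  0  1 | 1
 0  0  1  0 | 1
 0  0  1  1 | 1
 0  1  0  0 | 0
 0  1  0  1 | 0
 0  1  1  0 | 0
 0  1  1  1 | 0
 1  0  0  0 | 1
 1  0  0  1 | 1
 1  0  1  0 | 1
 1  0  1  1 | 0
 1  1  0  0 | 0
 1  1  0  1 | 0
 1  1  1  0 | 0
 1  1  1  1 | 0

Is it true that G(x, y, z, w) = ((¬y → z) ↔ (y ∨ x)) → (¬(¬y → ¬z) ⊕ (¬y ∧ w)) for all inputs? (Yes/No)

Evaluate ((¬y → z) ↔ (y ∨ x)) → (¬(¬y → ¬z) ⊕ (¬y ∧ w)) on each row and compare to G:
  x=0, y=0, z=0, w=0: formula gives 0, G = 0 ✓
  x=0, y=0, z=0, w=1: formula gives 1, G = 1 ✓
  x=0, y=0, z=1, w=0: formula gives 1, G = 1 ✓
  x=0, y=0, z=1, w=1: formula gives 1, G = 1 ✓
  … (the remaining 12 rows also agree.)
Every row agrees, so the formula is equivalent.

Yes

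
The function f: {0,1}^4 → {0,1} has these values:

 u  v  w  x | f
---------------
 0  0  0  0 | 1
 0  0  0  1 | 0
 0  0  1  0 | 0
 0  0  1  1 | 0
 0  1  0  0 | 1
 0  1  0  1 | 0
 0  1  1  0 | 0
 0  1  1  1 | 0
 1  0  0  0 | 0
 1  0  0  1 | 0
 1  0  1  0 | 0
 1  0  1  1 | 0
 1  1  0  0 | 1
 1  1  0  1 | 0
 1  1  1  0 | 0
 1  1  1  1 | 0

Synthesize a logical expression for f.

Collect the rows where f=1 — (0,0,0,0), (0,1,0,0), (1,1,0,0) — and write one minterm per row: ¬u·¬v·¬w·¬x, ¬u·v·¬w·¬x, u·v·¬w·¬x. Their union (logical OR) reproduces the table exactly.

f(u, v, w, x) = ((((¬u ∧ ¬v) ∧ ¬w) ∧ ¬x) ∨ (((¬u ∧ v) ∧ ¬w) ∧ ¬x)) ∨ (((u ∧ v) ∧ ¬w) ∧ ¬x)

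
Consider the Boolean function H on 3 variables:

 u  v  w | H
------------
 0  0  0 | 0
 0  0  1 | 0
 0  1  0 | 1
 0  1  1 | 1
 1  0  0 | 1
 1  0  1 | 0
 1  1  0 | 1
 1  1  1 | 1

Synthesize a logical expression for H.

H(u, v, w) = NOT ((((NOT u AND NOT v) AND NOT w) OR ((NOT u AND NOT v) AND w)) OR ((u AND NOT v) AND w))

There are just 3 zero rows: (0,0,0), (0,0,1), (1,0,1). Their minterms are ¬u·¬v·¬w, ¬u·¬v·w, u·¬v·w; the OR of those covers precisely the 0-outputs, and negating it yields H.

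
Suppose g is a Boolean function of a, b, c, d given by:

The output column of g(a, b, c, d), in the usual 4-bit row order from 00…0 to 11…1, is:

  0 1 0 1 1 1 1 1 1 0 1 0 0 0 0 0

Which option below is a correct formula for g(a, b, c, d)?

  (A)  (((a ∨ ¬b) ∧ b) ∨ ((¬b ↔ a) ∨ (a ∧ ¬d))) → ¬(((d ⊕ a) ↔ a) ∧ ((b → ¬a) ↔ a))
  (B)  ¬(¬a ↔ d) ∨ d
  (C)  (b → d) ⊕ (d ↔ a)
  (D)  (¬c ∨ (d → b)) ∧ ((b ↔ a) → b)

C

(A): at (0,0,0,0) it gives 1, but g = 0 — eliminated.
(B): at (0,0,0,0) it gives 1, but g = 0 — eliminated.
(D): at (0,0,0,1) it gives 0, but g = 1 — eliminated.
(C) is the remaining candidate, and it agrees with g on all 16 inputs.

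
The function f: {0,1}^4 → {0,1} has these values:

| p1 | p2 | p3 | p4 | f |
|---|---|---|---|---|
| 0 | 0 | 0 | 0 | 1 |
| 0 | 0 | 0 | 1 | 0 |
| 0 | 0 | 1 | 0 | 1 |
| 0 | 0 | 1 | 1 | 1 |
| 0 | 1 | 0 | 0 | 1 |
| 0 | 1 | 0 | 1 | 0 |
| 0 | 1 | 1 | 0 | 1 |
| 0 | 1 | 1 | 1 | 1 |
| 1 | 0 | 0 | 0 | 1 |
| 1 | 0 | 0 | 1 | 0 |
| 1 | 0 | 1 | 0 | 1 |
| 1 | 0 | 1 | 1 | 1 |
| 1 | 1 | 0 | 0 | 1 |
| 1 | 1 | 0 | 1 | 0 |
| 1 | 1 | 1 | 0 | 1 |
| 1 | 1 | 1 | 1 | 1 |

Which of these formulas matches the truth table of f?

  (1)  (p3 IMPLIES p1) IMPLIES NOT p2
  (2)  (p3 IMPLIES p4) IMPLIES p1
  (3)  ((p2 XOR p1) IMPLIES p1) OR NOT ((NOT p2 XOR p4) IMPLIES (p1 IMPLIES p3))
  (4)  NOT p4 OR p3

(1): at (0,0,0,1) it gives 1, but f = 0 — eliminated.
(2): at (0,0,0,0) it gives 0, but f = 1 — eliminated.
(3): at (0,0,0,1) it gives 1, but f = 0 — eliminated.
That leaves (4). Evaluating it on every row reproduces the table of f exactly.

4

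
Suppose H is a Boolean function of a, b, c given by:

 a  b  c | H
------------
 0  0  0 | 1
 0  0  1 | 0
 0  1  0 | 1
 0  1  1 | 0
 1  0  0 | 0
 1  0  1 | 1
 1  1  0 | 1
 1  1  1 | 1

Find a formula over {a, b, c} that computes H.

There are just 3 zero rows: (0,0,1), (0,1,1), (1,0,0). Their minterms are ¬a·¬b·c, ¬a·b·c, a·¬b·¬c; the OR of those covers precisely the 0-outputs, and negating it yields H.

H(a, b, c) = ¬((((¬a ∧ ¬b) ∧ c) ∨ ((¬a ∧ b) ∧ c)) ∨ ((a ∧ ¬b) ∧ ¬c))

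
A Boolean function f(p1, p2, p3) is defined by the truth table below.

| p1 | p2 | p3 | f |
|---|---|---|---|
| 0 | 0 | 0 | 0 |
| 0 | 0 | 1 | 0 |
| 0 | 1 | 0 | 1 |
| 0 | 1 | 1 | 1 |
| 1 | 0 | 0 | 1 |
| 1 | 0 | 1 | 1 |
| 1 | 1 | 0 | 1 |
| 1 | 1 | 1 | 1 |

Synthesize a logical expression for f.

f(p1, p2, p3) = not (((not p1 and not p2) and not p3) or ((not p1 and not p2) and p3))

There are just 2 zero rows: (0,0,0), (0,0,1). Their minterms are ¬p1·¬p2·¬p3, ¬p1·¬p2·p3; the OR of those covers precisely the 0-outputs, and negating it yields f.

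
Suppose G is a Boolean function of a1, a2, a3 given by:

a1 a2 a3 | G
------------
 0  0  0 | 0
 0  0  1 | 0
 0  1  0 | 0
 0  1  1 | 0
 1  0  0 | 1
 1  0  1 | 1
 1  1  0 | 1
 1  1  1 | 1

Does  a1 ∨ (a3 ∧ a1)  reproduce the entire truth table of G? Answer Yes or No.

Yes

Evaluate a1 ∨ (a3 ∧ a1) on each row and compare to G:
  a1=0, a2=0, a3=0: formula gives 0, G = 0 ✓
  a1=0, a2=0, a3=1: formula gives 0, G = 0 ✓
  a1=0, a2=1, a3=0: formula gives 0, G = 0 ✓
  a1=0, a2=1, a3=1: formula gives 0, G = 0 ✓
  a1=1, a2=0, a3=0: formula gives 1, G = 1 ✓
  …and likewise for the remaining 3 rows.
Every row agrees, so the formula is equivalent.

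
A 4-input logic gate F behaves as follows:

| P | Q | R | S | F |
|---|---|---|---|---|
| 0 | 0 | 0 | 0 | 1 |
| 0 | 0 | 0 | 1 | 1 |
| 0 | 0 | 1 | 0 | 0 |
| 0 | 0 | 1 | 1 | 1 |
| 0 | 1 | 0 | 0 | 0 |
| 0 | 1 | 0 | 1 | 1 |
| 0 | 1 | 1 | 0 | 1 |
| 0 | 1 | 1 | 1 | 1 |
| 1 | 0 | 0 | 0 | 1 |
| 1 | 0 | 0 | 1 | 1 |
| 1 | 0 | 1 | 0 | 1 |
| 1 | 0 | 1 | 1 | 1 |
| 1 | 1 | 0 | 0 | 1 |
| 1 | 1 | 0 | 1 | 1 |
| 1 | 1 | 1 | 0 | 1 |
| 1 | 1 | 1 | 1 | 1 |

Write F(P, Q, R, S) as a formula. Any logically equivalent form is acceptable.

F is 0 on only 2 rows — (0,0,1,0), (0,1,0,0). Writing each as a minterm (¬P·¬Q·R·¬S, ¬P·Q·¬R·¬S) and OR-ing them characterizes exactly where F=0, so F is the negation of that disjunction.

F(P, Q, R, S) = NOT ((((NOT P AND NOT Q) AND R) AND NOT S) OR (((NOT P AND Q) AND NOT R) AND NOT S))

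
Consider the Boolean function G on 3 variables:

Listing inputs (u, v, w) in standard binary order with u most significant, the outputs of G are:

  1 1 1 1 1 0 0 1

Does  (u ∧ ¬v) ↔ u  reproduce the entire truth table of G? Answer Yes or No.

Test each input against both G and the formula:
  u=0, v=0, w=0: formula gives 1, G = 1 ✓
  u=0, v=0, w=1: formula gives 1, G = 1 ✓
  u=0, v=1, w=0: formula gives 1, G = 1 ✓
  u=0, v=1, w=1: formula gives 1, G = 1 ✓
  u=1, v=0, w=0: formula gives 1, G = 1 ✓
  u=1, v=0, w=1: formula gives 1, but G = 0 ✗
A single disagreement suffices: at (1,0,1) they differ, so the formula does not compute G.

No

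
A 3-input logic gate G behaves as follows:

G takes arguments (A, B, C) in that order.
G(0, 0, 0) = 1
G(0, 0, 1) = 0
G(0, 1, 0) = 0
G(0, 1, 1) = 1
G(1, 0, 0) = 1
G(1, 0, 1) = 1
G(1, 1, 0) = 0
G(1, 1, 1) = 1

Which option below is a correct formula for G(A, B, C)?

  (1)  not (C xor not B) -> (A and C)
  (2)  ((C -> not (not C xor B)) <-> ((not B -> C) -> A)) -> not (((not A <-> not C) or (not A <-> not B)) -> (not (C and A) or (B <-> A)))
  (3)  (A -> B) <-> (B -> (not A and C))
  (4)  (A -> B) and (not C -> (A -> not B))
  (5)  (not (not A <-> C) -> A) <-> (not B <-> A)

1

(2): at (0,0,0) it gives 0, but G = 1 — eliminated.
(3): at (0,0,1) it gives 1, but G = 0 — eliminated.
(4): at (0,0,1) it gives 1, but G = 0 — eliminated.
(5): at (1,1,1) it gives 0, but G = 1 — eliminated.
(1) is the remaining candidate, and it agrees with G on all 8 inputs.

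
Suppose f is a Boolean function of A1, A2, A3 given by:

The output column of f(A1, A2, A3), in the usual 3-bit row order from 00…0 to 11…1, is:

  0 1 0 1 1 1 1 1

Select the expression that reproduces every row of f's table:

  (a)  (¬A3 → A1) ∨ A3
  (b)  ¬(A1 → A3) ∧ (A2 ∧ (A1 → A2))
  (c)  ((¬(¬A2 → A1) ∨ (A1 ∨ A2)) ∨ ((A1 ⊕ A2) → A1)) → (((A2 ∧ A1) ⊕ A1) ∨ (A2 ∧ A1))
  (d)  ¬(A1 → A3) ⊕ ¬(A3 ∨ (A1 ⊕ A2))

a

(b): at (0,0,1) it gives 0, but f = 1 — eliminated.
(c): at (0,0,1) it gives 0, but f = 1 — eliminated.
(d): at (0,0,0) it gives 1, but f = 0 — eliminated.
That leaves (a). Evaluating it on every row reproduces the table of f exactly.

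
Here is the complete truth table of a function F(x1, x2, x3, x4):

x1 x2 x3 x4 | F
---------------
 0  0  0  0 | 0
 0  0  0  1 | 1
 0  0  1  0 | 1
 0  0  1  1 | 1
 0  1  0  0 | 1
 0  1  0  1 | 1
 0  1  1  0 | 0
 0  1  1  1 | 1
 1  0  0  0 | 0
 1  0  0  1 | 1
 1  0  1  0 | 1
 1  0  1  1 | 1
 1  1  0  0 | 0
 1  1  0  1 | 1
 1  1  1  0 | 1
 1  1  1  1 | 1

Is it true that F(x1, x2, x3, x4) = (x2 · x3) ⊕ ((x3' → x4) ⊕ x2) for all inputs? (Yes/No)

No

Check the formula against F row by row:
  x1=0, x2=0, x3=0, x4=0: formula gives 0, F = 0 ✓
  x1=0, x2=0, x3=0, x4=1: formula gives 1, F = 1 ✓
  x1=0, x2=0, x3=1, x4=0: formula gives 1, F = 1 ✓
  x1=0, x2=0, x3=1, x4=1: formula gives 1, F = 1 ✓
  …
  x1=0, x2=1, x3=0, x4=1: formula gives 0, but F = 1 ✗
A single disagreement suffices: at (0,1,0,1) they differ, so the formula does not compute F.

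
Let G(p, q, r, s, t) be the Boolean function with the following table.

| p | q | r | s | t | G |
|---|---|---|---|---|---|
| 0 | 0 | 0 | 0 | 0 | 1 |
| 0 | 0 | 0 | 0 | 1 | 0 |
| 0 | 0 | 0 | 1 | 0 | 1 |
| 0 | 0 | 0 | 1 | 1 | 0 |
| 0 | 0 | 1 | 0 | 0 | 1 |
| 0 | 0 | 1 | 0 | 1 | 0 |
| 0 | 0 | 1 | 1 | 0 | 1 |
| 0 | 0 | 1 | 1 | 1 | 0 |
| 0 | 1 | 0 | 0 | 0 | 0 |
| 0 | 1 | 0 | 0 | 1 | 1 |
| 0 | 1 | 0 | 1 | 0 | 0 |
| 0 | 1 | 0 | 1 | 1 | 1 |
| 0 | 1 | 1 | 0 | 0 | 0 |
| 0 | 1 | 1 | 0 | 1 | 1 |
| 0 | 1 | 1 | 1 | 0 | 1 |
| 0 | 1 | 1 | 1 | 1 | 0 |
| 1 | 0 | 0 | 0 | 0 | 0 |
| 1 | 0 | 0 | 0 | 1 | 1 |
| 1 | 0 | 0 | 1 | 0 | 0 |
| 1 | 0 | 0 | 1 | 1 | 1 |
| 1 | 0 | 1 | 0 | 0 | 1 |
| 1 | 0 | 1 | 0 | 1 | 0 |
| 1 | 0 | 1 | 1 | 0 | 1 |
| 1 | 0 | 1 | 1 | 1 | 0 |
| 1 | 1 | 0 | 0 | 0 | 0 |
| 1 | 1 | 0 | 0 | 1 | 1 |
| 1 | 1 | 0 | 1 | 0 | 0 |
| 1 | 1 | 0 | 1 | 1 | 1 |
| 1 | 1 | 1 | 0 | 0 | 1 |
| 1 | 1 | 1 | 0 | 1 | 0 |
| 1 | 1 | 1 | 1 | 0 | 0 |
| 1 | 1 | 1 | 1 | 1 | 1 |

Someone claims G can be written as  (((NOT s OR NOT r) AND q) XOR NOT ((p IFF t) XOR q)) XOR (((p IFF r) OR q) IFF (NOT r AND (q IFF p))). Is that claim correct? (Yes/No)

Yes

Check the formula against G row by row:
  p=0, q=0, r=0, s=0, t=0: formula gives 1, G = 1 ✓
  p=0, q=0, r=0, s=0, t=1: formula gives 0, G = 0 ✓
  p=0, q=0, r=0, s=1, t=0: formula gives 1, G = 1 ✓
  p=0, q=0, r=0, s=1, t=1: formula gives 0, G = 0 ✓
  … (the remaining 28 rows also agree.)
No disagreement on any input; they are logically equivalent.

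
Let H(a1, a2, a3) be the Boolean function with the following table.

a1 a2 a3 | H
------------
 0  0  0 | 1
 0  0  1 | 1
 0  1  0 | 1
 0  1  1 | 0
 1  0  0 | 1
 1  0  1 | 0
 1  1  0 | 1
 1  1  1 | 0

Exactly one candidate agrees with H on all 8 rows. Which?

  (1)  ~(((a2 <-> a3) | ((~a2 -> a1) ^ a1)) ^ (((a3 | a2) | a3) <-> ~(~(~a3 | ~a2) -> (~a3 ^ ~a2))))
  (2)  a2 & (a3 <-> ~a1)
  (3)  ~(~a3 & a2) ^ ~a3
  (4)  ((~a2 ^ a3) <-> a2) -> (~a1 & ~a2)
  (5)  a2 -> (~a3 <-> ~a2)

4

(1) fails at (0,1,0): the formula yields 0, H is 1.
(2) fails at (0,0,0): the formula yields 0, H is 1.
(3) fails at (0,0,0): the formula yields 0, H is 1.
(5) fails at (0,1,0): the formula yields 0, H is 1.
Only (4) survives; checking it on all 8 rows confirms it matches H.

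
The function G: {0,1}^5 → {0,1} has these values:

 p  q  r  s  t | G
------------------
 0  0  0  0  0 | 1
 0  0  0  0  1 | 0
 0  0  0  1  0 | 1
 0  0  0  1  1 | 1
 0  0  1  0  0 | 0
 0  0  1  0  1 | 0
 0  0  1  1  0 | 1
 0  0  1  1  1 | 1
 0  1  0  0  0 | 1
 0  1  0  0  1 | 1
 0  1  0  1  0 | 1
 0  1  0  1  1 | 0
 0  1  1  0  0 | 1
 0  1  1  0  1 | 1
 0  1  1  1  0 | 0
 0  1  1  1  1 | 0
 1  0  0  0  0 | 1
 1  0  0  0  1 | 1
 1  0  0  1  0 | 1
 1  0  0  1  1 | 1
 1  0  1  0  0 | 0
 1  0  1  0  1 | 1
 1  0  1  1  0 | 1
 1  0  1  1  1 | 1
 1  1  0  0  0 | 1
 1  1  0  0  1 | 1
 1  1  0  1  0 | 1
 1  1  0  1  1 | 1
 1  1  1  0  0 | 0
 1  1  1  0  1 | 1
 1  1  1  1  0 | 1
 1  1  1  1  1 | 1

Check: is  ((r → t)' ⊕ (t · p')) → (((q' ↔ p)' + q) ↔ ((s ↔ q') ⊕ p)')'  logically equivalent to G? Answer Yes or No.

Yes

Test each input against both G and the formula:
  p=0, q=0, r=0, s=0, t=0: formula gives 1, G = 1 ✓
  p=0, q=0, r=0, s=0, t=1: formula gives 0, G = 0 ✓
  p=0, q=0, r=0, s=1, t=0: formula gives 1, G = 1 ✓
  p=0, q=0, r=0, s=1, t=1: formula gives 1, G = 1 ✓
  …and likewise for the remaining 28 rows.
All 32 rows match — the expression computes G exactly.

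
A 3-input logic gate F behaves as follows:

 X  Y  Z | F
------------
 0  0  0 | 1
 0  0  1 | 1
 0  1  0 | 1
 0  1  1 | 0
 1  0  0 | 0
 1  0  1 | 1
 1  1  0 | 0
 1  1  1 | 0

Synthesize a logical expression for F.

F(X, Y, Z) = ((((not X and not Y) and not Z) or ((not X and not Y) and Z)) or ((not X and Y) and not Z)) or ((X and not Y) and Z)

Collect the rows where F=1 — (0,0,0), (0,0,1), (0,1,0), (1,0,1) — and write one minterm per row: ¬X·¬Y·¬Z, ¬X·¬Y·Z, ¬X·Y·¬Z, X·¬Y·Z. Their union (logical OR) reproduces the table exactly.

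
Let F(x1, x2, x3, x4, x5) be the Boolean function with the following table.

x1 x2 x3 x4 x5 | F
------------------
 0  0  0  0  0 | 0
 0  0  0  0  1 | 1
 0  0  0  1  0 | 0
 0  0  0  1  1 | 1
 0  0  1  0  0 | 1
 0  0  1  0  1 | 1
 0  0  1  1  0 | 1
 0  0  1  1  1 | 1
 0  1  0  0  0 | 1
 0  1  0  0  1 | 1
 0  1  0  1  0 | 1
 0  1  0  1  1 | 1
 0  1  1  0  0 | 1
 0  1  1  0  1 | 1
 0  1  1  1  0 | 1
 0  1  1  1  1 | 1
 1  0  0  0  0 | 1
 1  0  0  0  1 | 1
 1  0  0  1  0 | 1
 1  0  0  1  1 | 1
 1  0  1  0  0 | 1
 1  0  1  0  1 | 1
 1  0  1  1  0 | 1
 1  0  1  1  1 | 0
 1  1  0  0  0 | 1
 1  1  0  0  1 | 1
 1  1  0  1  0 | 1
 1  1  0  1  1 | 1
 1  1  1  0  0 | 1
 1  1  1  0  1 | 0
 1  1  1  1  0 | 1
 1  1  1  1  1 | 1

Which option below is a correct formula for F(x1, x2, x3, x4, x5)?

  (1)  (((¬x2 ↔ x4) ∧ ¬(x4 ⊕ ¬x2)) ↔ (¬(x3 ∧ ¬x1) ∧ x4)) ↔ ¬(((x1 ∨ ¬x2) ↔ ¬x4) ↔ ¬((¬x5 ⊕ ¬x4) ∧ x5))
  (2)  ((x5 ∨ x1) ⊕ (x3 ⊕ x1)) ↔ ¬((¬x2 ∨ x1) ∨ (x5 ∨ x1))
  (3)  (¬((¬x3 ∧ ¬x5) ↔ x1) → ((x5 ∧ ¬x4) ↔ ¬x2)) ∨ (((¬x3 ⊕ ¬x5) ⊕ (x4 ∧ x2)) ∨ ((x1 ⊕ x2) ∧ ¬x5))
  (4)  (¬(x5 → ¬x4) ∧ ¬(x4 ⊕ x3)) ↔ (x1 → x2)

3

(1) disagrees with F on (0,0,0,1,0) (formula → 1, table → 0); rule it out.
(2) disagrees with F on (0,0,0,0,0) (formula → 1, table → 0); rule it out.
(4) disagrees with F on (0,0,0,0,1) (formula → 0, table → 1); rule it out.
That leaves (3). Evaluating it on every row reproduces the table of F exactly.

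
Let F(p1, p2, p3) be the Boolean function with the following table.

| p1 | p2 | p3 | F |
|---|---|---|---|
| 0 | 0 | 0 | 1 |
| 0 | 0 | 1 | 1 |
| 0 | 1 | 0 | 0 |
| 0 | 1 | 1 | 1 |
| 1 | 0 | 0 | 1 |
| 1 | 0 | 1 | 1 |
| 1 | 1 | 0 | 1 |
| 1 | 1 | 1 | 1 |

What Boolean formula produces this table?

F(p1, p2, p3) = ¬((¬p1 ∧ p2) ∧ ¬p3)

F is 0 on exactly one input, (0,1,0), whose minterm is ¬p1·p2·¬p3. So F is the negation of that single conjunction.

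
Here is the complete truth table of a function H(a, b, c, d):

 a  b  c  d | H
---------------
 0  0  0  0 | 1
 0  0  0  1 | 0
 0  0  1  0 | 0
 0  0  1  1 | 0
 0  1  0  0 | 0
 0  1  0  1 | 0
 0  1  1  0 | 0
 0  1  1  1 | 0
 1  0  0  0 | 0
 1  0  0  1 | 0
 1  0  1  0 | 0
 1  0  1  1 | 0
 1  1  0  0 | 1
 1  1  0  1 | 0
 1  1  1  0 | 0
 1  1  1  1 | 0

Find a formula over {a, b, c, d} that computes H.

H(a, b, c, d) = (((~a & ~b) & ~c) & ~d) | (((a & b) & ~c) & ~d)

H=1 on 2 inputs: (0,0,0,0), (1,1,0,0). Reading each as a conjunction of literals (¬a·¬b·¬c·¬d, a·b·¬c·¬d) and taking the OR gives the canonical DNF.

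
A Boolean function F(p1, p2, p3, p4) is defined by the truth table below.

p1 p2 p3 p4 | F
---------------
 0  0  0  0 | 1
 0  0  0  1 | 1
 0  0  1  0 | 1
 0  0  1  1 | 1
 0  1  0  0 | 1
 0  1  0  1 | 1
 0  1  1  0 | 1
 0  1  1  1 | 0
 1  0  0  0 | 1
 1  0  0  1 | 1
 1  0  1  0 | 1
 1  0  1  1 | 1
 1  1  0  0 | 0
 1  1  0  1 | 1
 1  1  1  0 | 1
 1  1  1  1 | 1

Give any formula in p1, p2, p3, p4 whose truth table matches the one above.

F(p1, p2, p3, p4) = ((((p1' · p2) · p3) · p4) + (((p1 · p2) · p3') · p4'))'

There are just 2 zero rows: (0,1,1,1), (1,1,0,0). Their minterms are ¬p1·p2·p3·p4, p1·p2·¬p3·¬p4; the OR of those covers precisely the 0-outputs, and negating it yields F.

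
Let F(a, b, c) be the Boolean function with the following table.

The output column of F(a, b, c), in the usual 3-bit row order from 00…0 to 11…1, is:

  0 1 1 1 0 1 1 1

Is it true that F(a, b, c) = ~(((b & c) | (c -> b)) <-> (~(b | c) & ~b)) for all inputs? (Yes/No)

Test each input against both F and the formula:
  a=0, b=0, c=0: formula gives 0, F = 0 ✓
  a=0, b=0, c=1: formula gives 0, but F = 1 ✗
A single disagreement suffices: at (0,0,1) they differ, so the formula does not compute F.

No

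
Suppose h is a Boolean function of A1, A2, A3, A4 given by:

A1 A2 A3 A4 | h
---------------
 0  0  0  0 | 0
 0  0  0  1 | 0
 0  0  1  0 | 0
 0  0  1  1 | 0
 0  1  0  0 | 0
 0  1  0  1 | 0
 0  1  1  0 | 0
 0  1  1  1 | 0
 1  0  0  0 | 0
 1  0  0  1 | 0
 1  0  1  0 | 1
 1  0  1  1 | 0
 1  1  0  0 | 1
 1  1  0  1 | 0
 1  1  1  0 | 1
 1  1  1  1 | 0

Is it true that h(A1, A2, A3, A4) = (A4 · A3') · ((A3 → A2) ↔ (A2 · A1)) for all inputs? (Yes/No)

No

Evaluate (A4 · A3') · ((A3 → A2) ↔ (A2 · A1)) on each row and compare to h:
  A1=0, A2=0, A3=0, A4=0: formula gives 0, h = 0 ✓
  A1=0, A2=0, A3=0, A4=1: formula gives 0, h = 0 ✓
  A1=0, A2=0, A3=1, A4=0: formula gives 0, h = 0 ✓
  A1=0, A2=0, A3=1, A4=1: formula gives 0, h = 0 ✓
  …
  A1=1, A2=0, A3=1, A4=0: formula gives 0, but h = 1 ✗
Row (1,0,1,0) is a counterexample, so the formula is not equivalent to h.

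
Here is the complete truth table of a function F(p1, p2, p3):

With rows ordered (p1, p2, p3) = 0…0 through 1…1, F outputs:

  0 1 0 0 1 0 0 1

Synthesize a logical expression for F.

F(p1, p2, p3) = (((NOT p1 AND NOT p2) AND p3) OR ((p1 AND NOT p2) AND NOT p3)) OR ((p1 AND p2) AND p3)

Collect the rows where F=1 — (0,0,1), (1,0,0), (1,1,1) — and write one minterm per row: ¬p1·¬p2·p3, p1·¬p2·¬p3, p1·p2·p3. Their union (logical OR) reproduces the table exactly.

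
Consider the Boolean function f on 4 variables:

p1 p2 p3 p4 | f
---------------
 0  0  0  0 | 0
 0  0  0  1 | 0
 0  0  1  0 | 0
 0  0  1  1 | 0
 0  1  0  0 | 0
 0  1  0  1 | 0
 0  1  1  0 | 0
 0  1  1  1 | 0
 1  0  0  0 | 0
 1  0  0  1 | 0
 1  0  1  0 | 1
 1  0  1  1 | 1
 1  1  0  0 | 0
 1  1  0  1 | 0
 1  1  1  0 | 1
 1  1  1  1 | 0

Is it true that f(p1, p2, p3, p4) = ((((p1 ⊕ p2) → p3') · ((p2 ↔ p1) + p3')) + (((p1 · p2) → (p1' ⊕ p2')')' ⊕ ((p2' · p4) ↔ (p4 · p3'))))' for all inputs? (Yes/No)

Test each input against both f and the formula:
  p1=0, p2=0, p3=0, p4=0: formula gives 0, f = 0 ✓
  p1=0, p2=0, p3=0, p4=1: formula gives 0, f = 0 ✓
  p1=0, p2=0, p3=1, p4=0: formula gives 0, f = 0 ✓
  p1=0, p2=0, p3=1, p4=1: formula gives 0, f = 0 ✓
  …
  p1=1, p2=0, p3=1, p4=0: formula gives 0, but f = 1 ✗
A single disagreement suffices: at (1,0,1,0) they differ, so the formula does not compute f.

No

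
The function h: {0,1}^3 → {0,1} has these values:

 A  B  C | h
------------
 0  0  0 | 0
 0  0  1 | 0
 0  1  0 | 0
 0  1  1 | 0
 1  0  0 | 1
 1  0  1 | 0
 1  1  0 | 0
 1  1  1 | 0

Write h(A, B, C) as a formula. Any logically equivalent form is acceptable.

h is 1 on exactly one input, (1,0,0), whose minterm is A·¬B·¬C. So h is just that conjunction.

h(A, B, C) = (A and not B) and not C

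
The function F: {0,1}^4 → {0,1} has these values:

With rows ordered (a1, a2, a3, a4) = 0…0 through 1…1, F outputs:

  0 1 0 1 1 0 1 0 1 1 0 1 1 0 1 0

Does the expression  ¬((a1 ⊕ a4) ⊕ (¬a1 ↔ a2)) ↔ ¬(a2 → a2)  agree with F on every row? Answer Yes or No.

No

Test each input against both F and the formula:
  a1=0, a2=0, a3=0, a4=0: formula gives 0, F = 0 ✓
  a1=0, a2=0, a3=0, a4=1: formula gives 1, F = 1 ✓
  a1=0, a2=0, a3=1, a4=0: formula gives 0, F = 0 ✓
  a1=0, a2=0, a3=1, a4=1: formula gives 1, F = 1 ✓
  …
  a1=1, a2=0, a3=0, a4=0: formula gives 0, but F = 1 ✗
A single disagreement suffices: at (1,0,0,0) they differ, so the formula does not compute F.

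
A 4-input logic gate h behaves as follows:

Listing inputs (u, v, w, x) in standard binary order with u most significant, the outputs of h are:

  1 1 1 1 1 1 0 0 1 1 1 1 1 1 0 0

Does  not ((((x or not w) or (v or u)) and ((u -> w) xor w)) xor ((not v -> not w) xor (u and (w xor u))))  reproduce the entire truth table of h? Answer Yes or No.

Yes

Check the formula against h row by row:
  u=0, v=0, w=0, x=0: formula gives 1, h = 1 ✓
  u=0, v=0, w=0, x=1: formula gives 1, h = 1 ✓
  u=0, v=0, w=1, x=0: formula gives 1, h = 1 ✓
  u=0, v=0, w=1, x=1: formula gives 1, h = 1 ✓
  …and likewise for the remaining 12 rows.
No disagreement on any input; they are logically equivalent.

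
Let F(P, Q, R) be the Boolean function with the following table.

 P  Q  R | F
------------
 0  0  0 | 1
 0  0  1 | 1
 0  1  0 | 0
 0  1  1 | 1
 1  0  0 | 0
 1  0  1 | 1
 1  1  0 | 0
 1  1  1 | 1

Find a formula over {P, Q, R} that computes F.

F is 0 on only 3 rows — (0,1,0), (1,0,0), (1,1,0). Writing each as a minterm (¬P·Q·¬R, P·¬Q·¬R, P·Q·¬R) and OR-ing them characterizes exactly where F=0, so F is the negation of that disjunction.

F(P, Q, R) = not ((((not P and Q) and not R) or ((P and not Q) and not R)) or ((P and Q) and not R))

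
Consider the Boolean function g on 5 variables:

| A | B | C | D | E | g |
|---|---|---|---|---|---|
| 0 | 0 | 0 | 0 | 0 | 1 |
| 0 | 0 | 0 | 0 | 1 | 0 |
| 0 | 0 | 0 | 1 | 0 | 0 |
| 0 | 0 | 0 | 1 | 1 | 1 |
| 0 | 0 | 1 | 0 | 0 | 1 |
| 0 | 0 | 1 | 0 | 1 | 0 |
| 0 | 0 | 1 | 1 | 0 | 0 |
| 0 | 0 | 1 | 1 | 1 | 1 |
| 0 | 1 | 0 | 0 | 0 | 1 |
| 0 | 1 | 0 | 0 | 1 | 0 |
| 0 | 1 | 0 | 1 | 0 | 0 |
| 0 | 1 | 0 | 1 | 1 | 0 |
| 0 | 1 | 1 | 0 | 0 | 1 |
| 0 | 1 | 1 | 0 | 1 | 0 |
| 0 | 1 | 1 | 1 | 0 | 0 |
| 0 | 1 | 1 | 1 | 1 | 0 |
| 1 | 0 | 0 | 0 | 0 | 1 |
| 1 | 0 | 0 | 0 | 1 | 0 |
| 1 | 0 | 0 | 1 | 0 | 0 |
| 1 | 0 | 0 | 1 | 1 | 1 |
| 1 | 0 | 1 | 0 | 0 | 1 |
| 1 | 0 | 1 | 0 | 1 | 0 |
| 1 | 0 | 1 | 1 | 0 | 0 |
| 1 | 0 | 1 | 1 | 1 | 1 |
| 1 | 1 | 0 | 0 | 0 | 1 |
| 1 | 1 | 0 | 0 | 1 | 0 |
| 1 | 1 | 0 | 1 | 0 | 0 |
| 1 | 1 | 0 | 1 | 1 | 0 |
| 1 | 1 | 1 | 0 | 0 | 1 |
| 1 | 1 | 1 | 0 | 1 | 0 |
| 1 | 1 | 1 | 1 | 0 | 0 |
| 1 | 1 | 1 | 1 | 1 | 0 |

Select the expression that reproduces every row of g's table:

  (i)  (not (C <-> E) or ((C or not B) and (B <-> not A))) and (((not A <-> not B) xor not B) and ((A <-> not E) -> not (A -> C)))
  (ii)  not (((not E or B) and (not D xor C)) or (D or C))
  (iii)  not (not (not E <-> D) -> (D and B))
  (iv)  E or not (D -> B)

iii

(i) disagrees with g on (0,0,0,0,0) (formula → 0, table → 1); rule it out.
(ii) disagrees with g on (0,0,0,0,0) (formula → 0, table → 1); rule it out.
(iv) disagrees with g on (0,0,0,0,0) (formula → 0, table → 1); rule it out.
Only (iii) survives; checking it on all 32 rows confirms it matches g.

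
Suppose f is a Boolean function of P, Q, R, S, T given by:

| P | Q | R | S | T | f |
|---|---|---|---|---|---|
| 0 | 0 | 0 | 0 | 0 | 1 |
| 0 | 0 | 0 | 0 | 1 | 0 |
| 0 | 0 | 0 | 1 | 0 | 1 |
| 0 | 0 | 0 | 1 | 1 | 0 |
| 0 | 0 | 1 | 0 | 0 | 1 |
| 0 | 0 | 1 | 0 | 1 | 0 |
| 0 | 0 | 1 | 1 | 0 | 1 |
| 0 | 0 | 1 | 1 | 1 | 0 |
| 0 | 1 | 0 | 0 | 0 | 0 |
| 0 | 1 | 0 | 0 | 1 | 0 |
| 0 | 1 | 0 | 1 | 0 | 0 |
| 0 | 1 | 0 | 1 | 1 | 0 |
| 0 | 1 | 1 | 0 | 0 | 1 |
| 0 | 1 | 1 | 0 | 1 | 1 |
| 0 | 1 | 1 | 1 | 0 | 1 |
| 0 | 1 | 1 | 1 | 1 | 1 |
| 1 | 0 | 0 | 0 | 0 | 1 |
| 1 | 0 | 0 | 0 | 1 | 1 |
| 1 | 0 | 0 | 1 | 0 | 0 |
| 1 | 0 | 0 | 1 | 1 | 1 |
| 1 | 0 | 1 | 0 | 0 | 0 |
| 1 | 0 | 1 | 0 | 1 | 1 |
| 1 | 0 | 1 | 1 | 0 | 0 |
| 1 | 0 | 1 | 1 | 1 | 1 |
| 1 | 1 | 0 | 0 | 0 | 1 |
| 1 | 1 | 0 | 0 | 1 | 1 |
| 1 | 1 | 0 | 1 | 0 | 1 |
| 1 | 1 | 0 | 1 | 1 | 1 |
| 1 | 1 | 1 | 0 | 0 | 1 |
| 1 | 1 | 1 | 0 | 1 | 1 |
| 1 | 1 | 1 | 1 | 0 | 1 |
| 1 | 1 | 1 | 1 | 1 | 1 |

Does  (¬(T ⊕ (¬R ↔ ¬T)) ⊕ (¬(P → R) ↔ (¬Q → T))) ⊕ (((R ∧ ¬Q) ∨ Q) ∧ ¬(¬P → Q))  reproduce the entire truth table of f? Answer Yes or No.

No

Test each input against both f and the formula:
  P=0, Q=0, R=0, S=0, T=0: formula gives 1, f = 1 ✓
  P=0, Q=0, R=0, S=0, T=1: formula gives 0, f = 0 ✓
  P=0, Q=0, R=0, S=1, T=0: formula gives 1, f = 1 ✓
  P=0, Q=0, R=0, S=1, T=1: formula gives 0, f = 0 ✓
  …
  P=1, Q=0, R=0, S=0, T=0: formula gives 0, but f = 1 ✗
A single disagreement suffices: at (1,0,0,0,0) they differ, so the formula does not compute f.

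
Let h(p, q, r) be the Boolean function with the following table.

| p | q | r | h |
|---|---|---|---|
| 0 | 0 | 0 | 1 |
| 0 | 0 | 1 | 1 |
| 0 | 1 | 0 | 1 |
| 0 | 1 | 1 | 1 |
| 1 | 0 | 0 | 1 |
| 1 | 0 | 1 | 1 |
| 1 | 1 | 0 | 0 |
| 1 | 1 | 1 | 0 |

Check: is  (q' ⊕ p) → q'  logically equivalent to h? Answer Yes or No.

Test each input against both h and the formula:
  p=0, q=0, r=0: formula gives 1, h = 1 ✓
  p=0, q=0, r=1: formula gives 1, h = 1 ✓
  p=0, q=1, r=0: formula gives 1, h = 1 ✓
  p=0, q=1, r=1: formula gives 1, h = 1 ✓
  p=1, q=0, r=0: formula gives 1, h = 1 ✓
  … (the remaining 3 rows also agree.)
All 8 rows match — the expression computes h exactly.

Yes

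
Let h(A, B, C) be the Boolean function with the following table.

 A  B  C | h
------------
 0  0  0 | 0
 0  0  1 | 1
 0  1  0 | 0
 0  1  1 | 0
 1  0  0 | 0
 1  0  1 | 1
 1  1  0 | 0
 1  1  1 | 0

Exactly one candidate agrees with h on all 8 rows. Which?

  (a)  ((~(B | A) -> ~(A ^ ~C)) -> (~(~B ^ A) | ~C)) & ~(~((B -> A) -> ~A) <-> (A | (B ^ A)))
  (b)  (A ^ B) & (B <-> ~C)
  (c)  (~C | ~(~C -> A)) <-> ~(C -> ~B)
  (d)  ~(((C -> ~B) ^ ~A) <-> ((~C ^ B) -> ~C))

c

(a) fails at (0,0,1): the formula yields 0, h is 1.
(b) fails at (0,0,1): the formula yields 0, h is 1.
(d) fails at (0,0,0): the formula yields 1, h is 0.
Only (c) survives; checking it on all 8 rows confirms it matches h.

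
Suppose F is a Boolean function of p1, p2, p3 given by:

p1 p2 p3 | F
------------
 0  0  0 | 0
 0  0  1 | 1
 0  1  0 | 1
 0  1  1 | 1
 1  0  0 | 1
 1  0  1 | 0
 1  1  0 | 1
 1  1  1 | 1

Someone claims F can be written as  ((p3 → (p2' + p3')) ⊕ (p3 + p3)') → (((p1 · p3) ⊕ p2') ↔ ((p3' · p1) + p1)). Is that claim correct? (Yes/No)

Evaluate ((p3 → (p2' + p3')) ⊕ (p3 + p3)') → (((p1 · p3) ⊕ p2') ↔ ((p3' · p1) + p1)) on each row and compare to F:
  p1=0, p2=0, p3=0: formula gives 1, but F = 0 ✗
Row (0,0,0) is a counterexample, so the formula is not equivalent to F.

No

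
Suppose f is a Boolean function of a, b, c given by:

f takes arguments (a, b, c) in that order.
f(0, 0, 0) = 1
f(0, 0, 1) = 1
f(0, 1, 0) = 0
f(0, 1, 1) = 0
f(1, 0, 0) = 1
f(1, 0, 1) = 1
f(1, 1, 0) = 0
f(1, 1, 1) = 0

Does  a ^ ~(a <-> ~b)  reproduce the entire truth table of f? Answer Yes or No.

Yes

Test each input against both f and the formula:
  a=0, b=0, c=0: formula gives 1, f = 1 ✓
  a=0, b=0, c=1: formula gives 1, f = 1 ✓
  a=0, b=1, c=0: formula gives 0, f = 0 ✓
  a=0, b=1, c=1: formula gives 0, f = 0 ✓
  a=1, b=0, c=0: formula gives 1, f = 1 ✓
  …and likewise for the remaining 3 rows.
No disagreement on any input; they are logically equivalent.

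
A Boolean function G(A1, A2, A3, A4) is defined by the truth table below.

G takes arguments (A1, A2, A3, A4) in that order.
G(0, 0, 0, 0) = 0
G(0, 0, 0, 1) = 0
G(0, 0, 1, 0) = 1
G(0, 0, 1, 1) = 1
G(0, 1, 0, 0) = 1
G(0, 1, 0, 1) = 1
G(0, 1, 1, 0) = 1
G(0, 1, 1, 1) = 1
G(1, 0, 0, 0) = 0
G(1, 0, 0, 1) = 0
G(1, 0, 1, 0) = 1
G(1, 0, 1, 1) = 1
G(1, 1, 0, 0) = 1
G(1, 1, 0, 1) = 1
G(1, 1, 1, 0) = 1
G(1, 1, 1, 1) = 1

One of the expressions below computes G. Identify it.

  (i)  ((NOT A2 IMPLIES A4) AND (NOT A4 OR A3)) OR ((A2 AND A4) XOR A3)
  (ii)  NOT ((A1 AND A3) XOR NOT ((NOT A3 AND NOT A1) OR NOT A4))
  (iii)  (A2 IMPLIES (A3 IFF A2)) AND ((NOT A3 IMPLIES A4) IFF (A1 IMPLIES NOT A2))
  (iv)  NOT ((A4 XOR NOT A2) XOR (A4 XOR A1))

(ii) disagrees with G on (0,0,0,0) (formula → 1, table → 0); rule it out.
(iii) disagrees with G on (0,0,0,1) (formula → 1, table → 0); rule it out.
(iv) disagrees with G on (0,0,1,0) (formula → 0, table → 1); rule it out.
That leaves (i). Evaluating it on every row reproduces the table of G exactly.

i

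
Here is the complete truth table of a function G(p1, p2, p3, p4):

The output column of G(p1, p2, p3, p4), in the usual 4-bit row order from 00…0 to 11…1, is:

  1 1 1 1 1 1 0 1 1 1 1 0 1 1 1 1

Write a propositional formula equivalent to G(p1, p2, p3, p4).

G is 0 on only 2 rows — (0,1,1,0), (1,0,1,1). Writing each as a minterm (¬p1·p2·p3·¬p4, p1·¬p2·p3·p4) and OR-ing them characterizes exactly where G=0, so G is the negation of that disjunction.

G(p1, p2, p3, p4) = ((((p1' · p2) · p3) · p4') + (((p1 · p2') · p3) · p4))'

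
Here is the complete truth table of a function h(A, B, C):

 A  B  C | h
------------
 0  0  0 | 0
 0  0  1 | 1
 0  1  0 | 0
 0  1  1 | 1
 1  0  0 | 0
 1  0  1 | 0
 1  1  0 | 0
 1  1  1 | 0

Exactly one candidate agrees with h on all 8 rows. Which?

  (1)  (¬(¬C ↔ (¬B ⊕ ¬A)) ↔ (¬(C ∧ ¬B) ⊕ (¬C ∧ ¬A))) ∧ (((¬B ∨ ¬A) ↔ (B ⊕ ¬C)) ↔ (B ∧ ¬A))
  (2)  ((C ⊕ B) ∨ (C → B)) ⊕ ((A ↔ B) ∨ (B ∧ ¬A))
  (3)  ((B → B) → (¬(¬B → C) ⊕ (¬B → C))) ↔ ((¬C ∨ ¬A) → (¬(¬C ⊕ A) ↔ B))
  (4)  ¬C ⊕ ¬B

(2): at (0,0,1) it gives 0, but h = 1 — eliminated.
(3): at (0,0,0) it gives 1, but h = 0 — eliminated.
(4): at (0,1,0) it gives 1, but h = 0 — eliminated.
(1) is the remaining candidate, and it agrees with h on all 8 inputs.

1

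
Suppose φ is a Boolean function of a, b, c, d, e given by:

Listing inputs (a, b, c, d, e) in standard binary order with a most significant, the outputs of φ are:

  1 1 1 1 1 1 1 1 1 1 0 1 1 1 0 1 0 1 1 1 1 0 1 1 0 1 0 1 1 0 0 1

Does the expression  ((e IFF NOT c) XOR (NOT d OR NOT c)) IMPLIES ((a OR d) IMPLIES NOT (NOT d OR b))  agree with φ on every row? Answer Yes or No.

Yes

Check the formula against φ row by row:
  a=0, b=0, c=0, d=0, e=0: formula gives 1, φ = 1 ✓
  a=0, b=0, c=0, d=0, e=1: formula gives 1, φ = 1 ✓
  a=0, b=0, c=0, d=1, e=0: formula gives 1, φ = 1 ✓
  a=0, b=0, c=0, d=1, e=1: formula gives 1, φ = 1 ✓
  … (the remaining 28 rows also agree.)
Every row agrees, so the formula is equivalent.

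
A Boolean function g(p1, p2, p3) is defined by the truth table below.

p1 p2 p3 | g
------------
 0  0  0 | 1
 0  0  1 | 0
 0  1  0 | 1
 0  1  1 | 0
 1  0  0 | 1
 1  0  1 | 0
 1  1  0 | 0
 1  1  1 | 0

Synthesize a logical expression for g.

g(p1, p2, p3) = (((¬p1 ∧ ¬p2) ∧ ¬p3) ∨ ((¬p1 ∧ p2) ∧ ¬p3)) ∨ ((p1 ∧ ¬p2) ∧ ¬p3)

g=1 on 3 inputs: (0,0,0), (0,1,0), (1,0,0). Reading each as a conjunction of literals (¬p1·¬p2·¬p3, ¬p1·p2·¬p3, p1·¬p2·¬p3) and taking the OR gives the canonical DNF.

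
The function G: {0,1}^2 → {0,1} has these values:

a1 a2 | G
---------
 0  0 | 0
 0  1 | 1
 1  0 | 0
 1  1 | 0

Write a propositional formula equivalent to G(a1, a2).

G is 1 on exactly one input, (0,1), whose minterm is ¬a1·a2. So G is just that conjunction.

G(a1, a2) = ~a1 & a2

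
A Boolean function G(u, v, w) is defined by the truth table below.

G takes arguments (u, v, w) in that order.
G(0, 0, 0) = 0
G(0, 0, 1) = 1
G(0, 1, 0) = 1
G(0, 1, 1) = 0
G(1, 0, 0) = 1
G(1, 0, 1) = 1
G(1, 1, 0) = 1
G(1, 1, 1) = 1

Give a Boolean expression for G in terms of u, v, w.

G(u, v, w) = ~(((~u & ~v) & ~w) | ((~u & v) & w))

The 0-rows are (0,0,0), (0,1,1). Take each as a conjunction (¬u·¬v·¬w, ¬u·v·w), form their disjunction, and complement — that gives a formula that is 1 everywhere G is.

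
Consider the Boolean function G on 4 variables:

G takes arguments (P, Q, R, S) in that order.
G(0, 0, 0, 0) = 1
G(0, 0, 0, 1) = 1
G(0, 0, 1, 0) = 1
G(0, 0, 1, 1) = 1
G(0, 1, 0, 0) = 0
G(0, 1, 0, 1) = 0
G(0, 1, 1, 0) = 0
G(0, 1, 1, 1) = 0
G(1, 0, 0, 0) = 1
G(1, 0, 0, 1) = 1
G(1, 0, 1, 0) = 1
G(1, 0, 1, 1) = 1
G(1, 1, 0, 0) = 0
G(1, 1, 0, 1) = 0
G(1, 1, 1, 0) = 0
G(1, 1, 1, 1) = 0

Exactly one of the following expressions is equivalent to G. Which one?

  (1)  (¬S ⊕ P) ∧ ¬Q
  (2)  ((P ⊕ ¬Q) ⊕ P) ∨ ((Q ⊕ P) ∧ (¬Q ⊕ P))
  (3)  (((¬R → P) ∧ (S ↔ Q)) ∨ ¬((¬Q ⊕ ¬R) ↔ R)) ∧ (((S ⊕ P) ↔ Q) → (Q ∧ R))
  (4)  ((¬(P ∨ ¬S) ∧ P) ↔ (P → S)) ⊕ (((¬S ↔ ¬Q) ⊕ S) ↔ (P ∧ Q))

(1): at (0,0,0,1) it gives 0, but G = 1 — eliminated.
(3): at (0,0,0,0) it gives 0, but G = 1 — eliminated.
(4): at (0,0,0,0) it gives 0, but G = 1 — eliminated.
(2) is the remaining candidate, and it agrees with G on all 16 inputs.

2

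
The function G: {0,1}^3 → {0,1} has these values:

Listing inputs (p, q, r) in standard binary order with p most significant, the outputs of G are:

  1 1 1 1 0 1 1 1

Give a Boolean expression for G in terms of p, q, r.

Only row (1,0,0) gives 0. So G is 1 everywhere except there — the complement of the minterm p·¬q·¬r.

G(p, q, r) = ~((p & ~q) & ~r)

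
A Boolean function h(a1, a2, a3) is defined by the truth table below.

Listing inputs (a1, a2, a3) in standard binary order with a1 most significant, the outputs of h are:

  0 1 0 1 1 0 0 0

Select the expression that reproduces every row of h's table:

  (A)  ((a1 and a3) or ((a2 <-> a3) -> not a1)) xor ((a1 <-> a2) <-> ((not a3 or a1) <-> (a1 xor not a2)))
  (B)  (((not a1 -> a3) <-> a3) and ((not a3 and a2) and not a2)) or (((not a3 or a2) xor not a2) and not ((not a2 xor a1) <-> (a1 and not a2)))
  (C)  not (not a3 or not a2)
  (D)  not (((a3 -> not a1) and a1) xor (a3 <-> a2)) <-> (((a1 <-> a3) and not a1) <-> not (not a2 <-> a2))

A

(B): at (0,1,1) it gives 0, but h = 1 — eliminated.
(C): at (0,0,1) it gives 0, but h = 1 — eliminated.
(D): at (0,0,1) it gives 0, but h = 1 — eliminated.
(A) is the remaining candidate, and it agrees with h on all 8 inputs.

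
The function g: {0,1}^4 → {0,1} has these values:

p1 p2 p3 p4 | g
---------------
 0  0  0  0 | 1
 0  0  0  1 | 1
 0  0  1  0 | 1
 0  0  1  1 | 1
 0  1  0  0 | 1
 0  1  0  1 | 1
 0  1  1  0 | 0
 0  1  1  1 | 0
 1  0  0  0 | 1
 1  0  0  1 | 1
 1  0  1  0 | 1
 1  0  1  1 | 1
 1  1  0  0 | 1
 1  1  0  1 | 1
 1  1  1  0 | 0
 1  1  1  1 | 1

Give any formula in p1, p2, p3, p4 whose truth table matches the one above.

There are just 3 zero rows: (0,1,1,0), (0,1,1,1), (1,1,1,0). Their minterms are ¬p1·p2·p3·¬p4, ¬p1·p2·p3·p4, p1·p2·p3·¬p4; the OR of those covers precisely the 0-outputs, and negating it yields g.

g(p1, p2, p3, p4) = NOT (((((NOT p1 AND p2) AND p3) AND NOT p4) OR (((NOT p1 AND p2) AND p3) AND p4)) OR (((p1 AND p2) AND p3) AND NOT p4))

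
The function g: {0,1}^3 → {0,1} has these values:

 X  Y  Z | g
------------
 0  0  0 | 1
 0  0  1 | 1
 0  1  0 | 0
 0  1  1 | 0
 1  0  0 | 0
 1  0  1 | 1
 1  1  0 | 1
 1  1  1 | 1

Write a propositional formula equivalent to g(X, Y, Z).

There are just 3 zero rows: (0,1,0), (0,1,1), (1,0,0). Their minterms are ¬X·Y·¬Z, ¬X·Y·Z, X·¬Y·¬Z; the OR of those covers precisely the 0-outputs, and negating it yields g.

g(X, Y, Z) = ~((((~X & Y) & ~Z) | ((~X & Y) & Z)) | ((X & ~Y) & ~Z))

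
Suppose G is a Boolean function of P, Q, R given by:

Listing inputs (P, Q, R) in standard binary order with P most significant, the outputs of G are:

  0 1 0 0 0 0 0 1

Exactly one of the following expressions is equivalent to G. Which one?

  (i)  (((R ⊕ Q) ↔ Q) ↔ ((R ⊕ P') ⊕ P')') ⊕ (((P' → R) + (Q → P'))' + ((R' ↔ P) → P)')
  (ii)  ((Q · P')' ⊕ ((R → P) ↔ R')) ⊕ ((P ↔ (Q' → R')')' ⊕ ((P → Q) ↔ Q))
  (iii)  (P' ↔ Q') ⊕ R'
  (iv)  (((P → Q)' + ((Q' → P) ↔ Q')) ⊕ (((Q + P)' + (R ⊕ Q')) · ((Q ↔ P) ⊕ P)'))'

(i) disagrees with G on (0,0,0) (formula → 1, table → 0); rule it out.
(iii) disagrees with G on (0,1,0) (formula → 1, table → 0); rule it out.
(iv) disagrees with G on (0,0,0) (formula → 1, table → 0); rule it out.
That leaves (ii). Evaluating it on every row reproduces the table of G exactly.

ii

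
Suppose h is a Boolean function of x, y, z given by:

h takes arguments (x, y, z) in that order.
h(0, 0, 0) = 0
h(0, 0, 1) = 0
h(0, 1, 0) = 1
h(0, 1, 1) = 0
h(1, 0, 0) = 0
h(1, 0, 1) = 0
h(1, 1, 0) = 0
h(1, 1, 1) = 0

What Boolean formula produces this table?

h(x, y, z) = (x' · y) · z'

h is 1 on exactly one input, (0,1,0), whose minterm is ¬x·y·¬z. So h is just that conjunction.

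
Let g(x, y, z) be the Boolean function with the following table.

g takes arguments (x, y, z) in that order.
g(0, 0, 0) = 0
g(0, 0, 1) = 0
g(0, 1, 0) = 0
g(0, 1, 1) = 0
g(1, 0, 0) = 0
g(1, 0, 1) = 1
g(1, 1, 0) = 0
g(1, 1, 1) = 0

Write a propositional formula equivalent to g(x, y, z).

Only row (1,0,1) gives 1. That row's minterm x·¬y·z is g directly.

g(x, y, z) = (x & ~y) & z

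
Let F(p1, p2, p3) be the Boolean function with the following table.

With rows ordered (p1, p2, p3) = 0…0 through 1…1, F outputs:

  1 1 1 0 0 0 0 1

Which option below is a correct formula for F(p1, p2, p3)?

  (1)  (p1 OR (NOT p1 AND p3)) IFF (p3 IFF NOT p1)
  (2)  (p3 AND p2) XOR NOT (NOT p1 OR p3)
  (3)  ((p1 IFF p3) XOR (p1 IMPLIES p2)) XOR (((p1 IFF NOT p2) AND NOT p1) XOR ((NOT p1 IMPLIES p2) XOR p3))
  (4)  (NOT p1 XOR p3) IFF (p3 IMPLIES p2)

(1) disagrees with F on (0,1,1) (formula → 1, table → 0); rule it out.
(2) disagrees with F on (0,0,0) (formula → 0, table → 1); rule it out.
(3) disagrees with F on (0,0,0) (formula → 0, table → 1); rule it out.
Only (4) survives; checking it on all 8 rows confirms it matches F.

4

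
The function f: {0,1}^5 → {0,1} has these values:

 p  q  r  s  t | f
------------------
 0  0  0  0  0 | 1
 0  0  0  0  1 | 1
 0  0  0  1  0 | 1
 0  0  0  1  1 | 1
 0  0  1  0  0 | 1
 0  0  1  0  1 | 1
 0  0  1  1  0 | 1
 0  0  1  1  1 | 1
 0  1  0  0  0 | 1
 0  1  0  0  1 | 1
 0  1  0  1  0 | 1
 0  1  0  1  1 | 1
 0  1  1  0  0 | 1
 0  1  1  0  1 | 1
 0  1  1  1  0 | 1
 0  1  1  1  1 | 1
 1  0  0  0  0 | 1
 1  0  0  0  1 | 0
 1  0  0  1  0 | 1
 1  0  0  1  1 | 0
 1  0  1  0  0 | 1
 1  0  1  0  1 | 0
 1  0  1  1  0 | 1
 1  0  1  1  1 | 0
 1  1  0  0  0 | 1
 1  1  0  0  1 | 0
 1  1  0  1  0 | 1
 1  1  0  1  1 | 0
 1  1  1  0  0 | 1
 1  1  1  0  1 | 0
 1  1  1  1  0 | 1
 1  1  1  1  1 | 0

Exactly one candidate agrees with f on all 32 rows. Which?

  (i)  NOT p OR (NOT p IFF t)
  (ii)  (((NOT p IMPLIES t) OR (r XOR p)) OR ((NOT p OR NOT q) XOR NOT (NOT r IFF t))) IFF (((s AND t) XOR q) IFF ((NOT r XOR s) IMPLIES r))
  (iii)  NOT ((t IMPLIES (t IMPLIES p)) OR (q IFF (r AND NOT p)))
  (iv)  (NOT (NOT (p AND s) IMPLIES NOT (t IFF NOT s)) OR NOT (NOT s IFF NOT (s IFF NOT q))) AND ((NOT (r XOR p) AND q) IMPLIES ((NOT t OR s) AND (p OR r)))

i

(ii) disagrees with f on (0,0,0,0,0) (formula → 0, table → 1); rule it out.
(iii) disagrees with f on (0,0,0,0,0) (formula → 0, table → 1); rule it out.
(iv) disagrees with f on (0,0,0,0,0) (formula → 0, table → 1); rule it out.
Only (i) survives; checking it on all 32 rows confirms it matches f.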